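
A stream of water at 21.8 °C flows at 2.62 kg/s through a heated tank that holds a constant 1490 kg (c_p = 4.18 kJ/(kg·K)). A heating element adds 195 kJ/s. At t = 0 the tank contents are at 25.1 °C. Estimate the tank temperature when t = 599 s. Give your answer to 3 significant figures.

M c_p dT/dt = ṁ c_p (T_in − T) + Q̇.
Rearrange: dT/dt = (T_ss − T)/τ with τ = M/ṁ = 568.70 s and T_ss = T_in + Q̇/(ṁ c_p) = 39.606 °C.
Integrating: T(t) = T_ss + (T₀ − T_ss) e^(−t/τ).
T(599) = 39.606 + (-14.506)·e^(−599/568.70) = 39.606 + (-14.506)·0.34879 = 34.546 °C.

34.5 °C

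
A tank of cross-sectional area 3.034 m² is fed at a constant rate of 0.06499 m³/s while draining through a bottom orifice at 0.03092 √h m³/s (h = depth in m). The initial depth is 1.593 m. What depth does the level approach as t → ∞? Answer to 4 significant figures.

4.418 m

A dh/dt = Q_in − 0.03092 √h. Steady state requires inflow = outflow:
Q_in = 0.03092 √h_ss ⇒ √h_ss = 0.06499/0.03092 = 2.10188.
h_ss = 2.10188² = 4.41788 m. (Since h₀ = 1.593 m < h_ss, the level will rise toward this value.)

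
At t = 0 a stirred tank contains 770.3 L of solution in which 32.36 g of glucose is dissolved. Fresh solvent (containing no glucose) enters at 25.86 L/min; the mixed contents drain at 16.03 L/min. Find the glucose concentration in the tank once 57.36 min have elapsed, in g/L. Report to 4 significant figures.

Total volume: dV/dt = Q_in − Q_out = 9.83000 L/min, so V(t) = 770.3 + 9.83000 t and V(57.36) = 1334.15 L.
Species balance (pure solvent in): dm/dt = −Q_out · m/V(t).
dm/m = −Q_out dt/(V₀ + 9.83000 t); integrating gives ln(m/m₀) = −(Q_out/(Q_in−Q_out)) ln(V/V₀).
m = m₀ (V₀/V)^(Q_out/(Q_in−Q_out)) = 32.36 × (770.3/1334.15)^(1.63072) = 13.2132 g.
C = m/V = 13.2132/1334.15 = 0.00990386 g/L.

0.009904 g/L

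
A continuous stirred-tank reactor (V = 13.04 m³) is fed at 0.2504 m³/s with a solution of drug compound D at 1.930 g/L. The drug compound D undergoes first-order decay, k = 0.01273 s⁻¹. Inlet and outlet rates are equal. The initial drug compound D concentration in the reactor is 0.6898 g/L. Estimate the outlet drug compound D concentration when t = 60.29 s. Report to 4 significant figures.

V dC/dt = Q(C_in − C) − k V C.
dC/dt = (Q/V) C_in − (Q/V + k) C; effective rate a = Q/V + k = 0.0192025 + 0.01273 = 0.0319325 s⁻¹.
C_ss = Q C_in/(Q + kV) = 1.16060 g/L; C(t) = C_ss + (C₀ − C_ss) e^(−a t).
C(60.29) = 1.16060 + (-0.470798)·e^(−0.0319325·60.29) = 1.16060 + (-0.470798)·0.145845 = 1.09193 g/L.

1.092 g/L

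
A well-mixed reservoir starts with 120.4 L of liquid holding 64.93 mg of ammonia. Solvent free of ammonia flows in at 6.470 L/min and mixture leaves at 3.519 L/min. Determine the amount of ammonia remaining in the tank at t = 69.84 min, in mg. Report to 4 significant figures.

Total volume: dV/dt = Q_in − Q_out = 2.95100 L/min, so V(t) = 120.4 + 2.95100 t and V(69.84) = 326.498 L.
Species balance (pure solvent in): dm/dt = −Q_out · m/V(t).
Separate: dm/m = −Q_out dt/V(t) ⇒ ln(m/m₀) = −(Q_out/(Q_in−Q_out)) ln(V/V₀).
m = m₀ (V₀/V)^(Q_out/(Q_in−Q_out)) = 64.93 × (120.4/326.498)^(1.19248) = 19.7606 mg.

19.76 mg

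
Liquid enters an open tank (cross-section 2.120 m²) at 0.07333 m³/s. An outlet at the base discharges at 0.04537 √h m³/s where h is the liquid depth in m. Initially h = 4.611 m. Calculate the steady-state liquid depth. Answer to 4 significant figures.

2.612 m

Level balance: A dh/dt = 0.07333 − 0.04537 √h. Setting dh/dt = 0:
Q_in = 0.04537 √h_ss ⇒ √h_ss = 0.07333/0.04537 = 1.61627.
h_ss = 1.61627² = 2.61232 m. (Since h₀ = 4.611 m > h_ss, the level will fall toward this value.)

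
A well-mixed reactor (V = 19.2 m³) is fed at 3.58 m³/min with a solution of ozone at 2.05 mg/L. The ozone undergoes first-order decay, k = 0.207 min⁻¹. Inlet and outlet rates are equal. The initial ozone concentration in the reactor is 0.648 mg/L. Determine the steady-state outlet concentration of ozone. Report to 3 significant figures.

Accumulation = in − out − consumed: V dC/dt = Q C_in − Q C − k V C.
At steady state: 0 = Q C_in − (Q + kV) C_ss, so C_ss = Q C_in/(Q + kV).
C_ss = 3.58·2.05/(3.58 + 0.207·19.2) = 7.3390/7.5544 = 0.97149 mg/L.

0.971 mg/L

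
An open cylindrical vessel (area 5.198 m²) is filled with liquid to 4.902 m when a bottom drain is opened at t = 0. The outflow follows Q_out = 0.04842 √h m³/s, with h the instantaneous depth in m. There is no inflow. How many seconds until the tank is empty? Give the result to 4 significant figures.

475.4 s

With no inflow, A dh/dt = −0.04842 √h.
∫ h^(−1/2) dh = −(0.04842/A) ∫ dt, giving 2√h = 2√h₀ − (0.04842/A) t.
Set h = 0: 2√h₀ = (0.04842/A) t_empty ⇒ t_empty = 2A√h₀/0.04842.
t_empty = 2·5.198·√4.902/0.04842 = 10.3960·2.21405/0.04842 = 475.366 s.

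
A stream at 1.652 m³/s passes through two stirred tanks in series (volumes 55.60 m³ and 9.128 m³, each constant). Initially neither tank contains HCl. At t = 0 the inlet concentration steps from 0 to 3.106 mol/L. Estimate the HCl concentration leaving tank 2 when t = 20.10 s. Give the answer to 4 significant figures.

1.077 mol/L

Each tank obeys Vᵢ dCᵢ/dt = Q(Cᵢ₋₁ − Cᵢ), so τᵢ = Vᵢ/Q.
τ₁ = 55.60/1.652 = 33.6562 s; τ₂ = 9.128/1.652 = 5.52542 s.
Tank 1: C₁ = C_in(1 − e^(−t/τ₁)). Tank 2 (τ₁ ≠ τ₂): C₂ = C_in[1 − (τ₁ e^(−t/τ₁) − τ₂ e^(−t/τ₂))/(τ₁ − τ₂)].
At t = 20.10: e^(−t/τ₁) = 0.550342, e^(−t/τ₂) = 0.0263120.
C₂ = 3.106·[1 − (33.6562·0.550342 − 5.52542·0.0263120)/(28.1308)] = 3.106·0.346729 = 1.07694 mol/L.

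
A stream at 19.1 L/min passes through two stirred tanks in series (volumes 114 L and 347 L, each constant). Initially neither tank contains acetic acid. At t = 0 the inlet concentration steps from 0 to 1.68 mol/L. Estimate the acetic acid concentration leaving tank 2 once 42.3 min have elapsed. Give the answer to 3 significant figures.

Each tank obeys Vᵢ dCᵢ/dt = Q(Cᵢ₋₁ − Cᵢ), so τᵢ = Vᵢ/Q.
τ₁ = 114/19.1 = 5.9686 min; τ₂ = 347/19.1 = 18.168 min.
Solving the cascade with C₁(0)=C₂(0)=0 gives C₂(t) = C_in[1 − (τ₁ e^(−t/τ₁) − τ₂ e^(−t/τ₂))/(τ₁ − τ₂)].
At t = 42.3: e^(−t/τ₁) = 0.00083581, e^(−t/τ₂) = 0.097459.
C₂ = 1.68·[1 − (5.9686·0.00083581 − 18.168·0.097459)/(-12.199)] = 1.68·0.85527 = 1.4368 mol/L.

1.44 mol/L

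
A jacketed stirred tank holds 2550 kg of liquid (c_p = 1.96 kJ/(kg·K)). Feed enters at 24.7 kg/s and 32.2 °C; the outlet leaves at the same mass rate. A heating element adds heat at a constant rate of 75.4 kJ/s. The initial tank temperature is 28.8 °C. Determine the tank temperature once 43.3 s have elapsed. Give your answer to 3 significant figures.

M c_p dT/dt = ṁ c_p (T_in − T) + Q̇.
Rearrange: dT/dt = (T_ss − T)/τ with τ = M/ṁ = 103.24 s and T_ss = T_in + Q̇/(ṁ c_p) = 33.757 °C.
T approaches T_ss exponentially: T(t) = T_ss + (T₀ − T_ss) e^(−t/τ).
T(43.3) = 33.757 + (-4.9575)·e^(−43.3/103.24) = 33.757 + (-4.9575)·0.65743 = 30.498 °C.

30.5 °C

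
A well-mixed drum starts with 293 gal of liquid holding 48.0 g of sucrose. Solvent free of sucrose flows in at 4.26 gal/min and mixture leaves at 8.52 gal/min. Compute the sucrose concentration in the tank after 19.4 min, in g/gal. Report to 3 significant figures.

Total volume: dV/dt = Q_in − Q_out = -4.2600 gal/min, so V(t) = 293 − 4.2600 t and V(19.4) = 210.36 gal.
Solute balance: dm/dt = 0 − Q_out C = −Q_out m/V(t).
dm/m = −Q_out dt/(V₀ − 4.2600 t); integrating gives ln(m/m₀) = −(Q_out/(Q_in−Q_out)) ln(V/V₀).
m = m₀ (V₀/V)^(Q_out/(Q_in−Q_out)) = 48.0 × (293/210.36)^(-2.0000) = 24.741 g.
C = m/V = 24.741/210.36 = 0.11761 g/gal.

0.118 g/gal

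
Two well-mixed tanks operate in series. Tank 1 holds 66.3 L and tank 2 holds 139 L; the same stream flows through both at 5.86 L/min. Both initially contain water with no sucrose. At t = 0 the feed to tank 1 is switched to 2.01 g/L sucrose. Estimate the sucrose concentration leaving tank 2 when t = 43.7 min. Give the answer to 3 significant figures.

Each tank obeys Vᵢ dCᵢ/dt = Q(Cᵢ₋₁ − Cᵢ), so τᵢ = Vᵢ/Q.
τ₁ = 66.3/5.86 = 11.314 min; τ₂ = 139/5.86 = 23.720 min.
Tank 1: C₁ = C_in(1 − e^(−t/τ₁)). Tank 2 (τ₁ ≠ τ₂): C₂ = C_in[1 − (τ₁ e^(−t/τ₁) − τ₂ e^(−t/τ₂))/(τ₁ − τ₂)].
At t = 43.7: e^(−t/τ₁) = 0.021016, e^(−t/τ₂) = 0.15845.
C₂ = 2.01·[1 − (11.314·0.021016 − 23.720·0.15845)/(-12.406)] = 2.01·0.71621 = 1.4396 g/L.

1.44 g/L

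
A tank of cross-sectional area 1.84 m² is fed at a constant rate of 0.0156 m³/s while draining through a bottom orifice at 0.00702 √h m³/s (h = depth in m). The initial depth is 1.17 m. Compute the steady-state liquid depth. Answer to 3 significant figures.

Accumulation of liquid (constant cross-section A): A dh/dt = Q_in − 0.00702 √h. At steady state dh/dt = 0:
Q_in = 0.00702 √h_ss ⇒ √h_ss = 0.0156/0.00702 = 2.2222.
h_ss = 2.2222² = 4.9383 m. (Since h₀ = 1.17 m < h_ss, the level will rise toward this value.)

4.94 m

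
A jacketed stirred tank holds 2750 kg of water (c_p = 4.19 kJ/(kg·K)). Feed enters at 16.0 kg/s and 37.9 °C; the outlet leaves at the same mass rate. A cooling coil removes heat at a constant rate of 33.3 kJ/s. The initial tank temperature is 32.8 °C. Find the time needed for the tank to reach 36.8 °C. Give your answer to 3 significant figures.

Heat balance on the well-mixed liquid: M c_p dT/dt = ṁ c_p (T_in − T) − 33.3.
τ = M/ṁ = 171.88 s; T_ss = T_in − Q̇/(ṁ c_p) = 37.403 °C.
T(t) = T_ss + (T₀ − T_ss) e^(−t/τ). Set T = 36.8:
e^(−t/τ) = (36.8 − 37.403)/(32.8 − 37.403) = 0.13105
t = −171.88 · ln(0.13105) = 349.27 s.

349 s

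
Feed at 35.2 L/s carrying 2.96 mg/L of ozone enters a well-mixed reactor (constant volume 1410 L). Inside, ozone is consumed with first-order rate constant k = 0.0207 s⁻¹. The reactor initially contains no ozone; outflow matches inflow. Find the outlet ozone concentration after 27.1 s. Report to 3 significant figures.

1.15 mg/L

Species balance: V dC/dt = Q C_in − Q C − k V C.
This is linear with rate a = Q/V + k = 0.045665 s⁻¹.
C_ss = Q C_in/(Q + kV) = 1.6182 mg/L; C(t) = C_ss + (C₀ − C_ss) e^(−a t).
C(27.1) = 1.6182 + (-1.6182)·e^(−0.045665·27.1) = 1.6182 + (-1.6182)·0.29011 = 1.1488 mg/L.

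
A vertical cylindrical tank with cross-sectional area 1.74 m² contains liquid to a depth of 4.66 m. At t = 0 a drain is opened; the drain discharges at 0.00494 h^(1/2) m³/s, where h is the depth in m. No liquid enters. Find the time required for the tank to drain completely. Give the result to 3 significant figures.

Accumulation of liquid (constant cross-section A): A dh/dt = −0.00494 √h.
Separate and integrate: 2(√h − √h₀) = −(0.00494/A) t.
Set h = 0: 2√h₀ = (0.00494/A) t_empty ⇒ t_empty = 2A√h₀/0.00494.
t_empty = 2·1.74·√4.66/0.00494 = 3.4800·2.1587/0.00494 = 1520.7 s.

1520 s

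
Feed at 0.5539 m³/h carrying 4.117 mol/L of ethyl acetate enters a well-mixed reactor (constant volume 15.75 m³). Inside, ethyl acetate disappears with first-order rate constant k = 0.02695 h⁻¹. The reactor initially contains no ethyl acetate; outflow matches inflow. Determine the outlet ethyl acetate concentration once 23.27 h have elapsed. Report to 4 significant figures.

Accumulation = in − out − consumed: V dC/dt = Q C_in − Q C − k V C.
This is linear with rate a = Q/V + k = 0.0621183 h⁻¹.
C_ss = Q C_in/(Q + kV) = 2.33084 mol/L; C(t) = C_ss + (C₀ − C_ss) e^(−a t).
C(23.27) = 2.33084 + (-2.33084)·e^(−0.0621183·23.27) = 2.33084 + (-2.33084)·0.235630 = 1.78162 mol/L.

1.782 mol/L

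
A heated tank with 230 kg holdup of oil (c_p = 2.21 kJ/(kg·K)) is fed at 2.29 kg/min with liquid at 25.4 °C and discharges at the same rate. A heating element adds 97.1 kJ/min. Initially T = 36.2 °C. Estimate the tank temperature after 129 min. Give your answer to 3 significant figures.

Heat balance on the well-mixed liquid: M c_p dT/dt = ṁ c_p (T_in − T) + 97.1.
τ = M/ṁ = 100.44 min; T_ss = T_in + Q̇/(ṁ c_p) = 25.4 + 97.1/(2.29·2.21) = 44.586 °C.
T approaches T_ss exponentially: T(t) = T_ss + (T₀ − T_ss) e^(−t/τ).
T(129) = 44.586 + (-8.3863)·e^(−129/100.44) = 44.586 + (-8.3863)·0.27682 = 42.265 °C.

42.3 °C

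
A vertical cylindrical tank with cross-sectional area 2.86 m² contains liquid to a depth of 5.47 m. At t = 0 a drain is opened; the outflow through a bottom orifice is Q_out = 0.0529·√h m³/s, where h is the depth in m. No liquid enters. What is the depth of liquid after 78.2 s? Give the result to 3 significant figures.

2.61 m

With no inflow, A dh/dt = −0.0529 √h.
Separate and integrate: 2(√h − √h₀) = −(0.0529/A) t.
√h = √5.47 − 0.0529·78.2/(2·2.86) = 2.3388 − 0.72321 = 1.6156.
h = 1.6156² = 2.6101 m.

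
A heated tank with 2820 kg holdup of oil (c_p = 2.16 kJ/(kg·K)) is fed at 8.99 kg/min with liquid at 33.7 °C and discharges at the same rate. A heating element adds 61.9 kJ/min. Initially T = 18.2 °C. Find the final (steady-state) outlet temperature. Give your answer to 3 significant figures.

36.9 °C

M c_p dT/dt = ṁ c_p (T_in − T) + Q̇.
At steady state dT/dt = 0 ⇒ T_ss = T_in + Q̇/(ṁ c_p) = 33.7 + 61.9/(8.99·2.16) = 36.888 °C.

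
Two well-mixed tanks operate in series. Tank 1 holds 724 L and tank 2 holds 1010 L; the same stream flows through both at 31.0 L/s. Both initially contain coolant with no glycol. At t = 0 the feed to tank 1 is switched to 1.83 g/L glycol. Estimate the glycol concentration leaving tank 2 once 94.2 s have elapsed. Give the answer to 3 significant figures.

Time constants: τᵢ = Vᵢ/Q for each well-mixed tank.
τ₁ = 724/31.0 = 23.355 s; τ₂ = 1010/31.0 = 32.581 s.
Solving the cascade with C₁(0)=C₂(0)=0 gives C₂(t) = C_in[1 − (τ₁ e^(−t/τ₁) − τ₂ e^(−t/τ₂))/(τ₁ − τ₂)].
At t = 94.2: e^(−t/τ₁) = 0.017714, e^(−t/τ₂) = 0.055505.
C₂ = 1.83·[1 − (23.355·0.017714 − 32.581·0.055505)/(-9.2258)] = 1.83·0.84883 = 1.5534 g/L.

1.55 g/L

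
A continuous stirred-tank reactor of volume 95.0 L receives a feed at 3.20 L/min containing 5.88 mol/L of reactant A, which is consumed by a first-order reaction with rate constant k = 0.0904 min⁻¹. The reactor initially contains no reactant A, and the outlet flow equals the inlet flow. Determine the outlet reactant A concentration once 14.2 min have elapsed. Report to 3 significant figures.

Species balance: V dC/dt = Q C_in − Q C − k V C.
This is linear with rate a = Q/V + k = 0.12408 min⁻¹.
C_ss = Q C_in/(Q + kV) = 1.5962 mol/L; C(t) = C_ss + (C₀ − C_ss) e^(−a t).
C(14.2) = 1.5962 + (-1.5962)·e^(−0.12408·14.2) = 1.5962 + (-1.5962)·0.17170 = 1.3221 mol/L.

1.32 mol/L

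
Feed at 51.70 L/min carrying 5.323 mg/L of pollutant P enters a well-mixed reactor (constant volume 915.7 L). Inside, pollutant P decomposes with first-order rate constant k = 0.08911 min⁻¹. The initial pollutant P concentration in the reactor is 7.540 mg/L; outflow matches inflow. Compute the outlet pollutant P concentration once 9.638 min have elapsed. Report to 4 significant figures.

Species balance: V dC/dt = Q C_in − Q C − k V C.
dC/dt = (Q/V) C_in − (Q/V + k) C; effective rate a = Q/V + k = 0.0564595 + 0.08911 = 0.145570 min⁻¹.
C_ss = Q C_in/(Q + kV) = 2.06454 mg/L; C(t) = C_ss + (C₀ − C_ss) e^(−a t).
C(9.638) = 2.06454 + (5.47546)·e^(−0.145570·9.638) = 2.06454 + (5.47546)·0.245858 = 3.41073 mg/L.

3.411 mg/L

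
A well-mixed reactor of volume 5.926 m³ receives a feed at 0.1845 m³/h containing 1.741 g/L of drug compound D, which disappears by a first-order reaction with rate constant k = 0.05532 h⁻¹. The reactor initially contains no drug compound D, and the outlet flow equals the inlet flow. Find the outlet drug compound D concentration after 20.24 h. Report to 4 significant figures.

Accumulation = in − out − consumed: V dC/dt = Q C_in − Q C − k V C.
dC/dt = (Q/V) C_in − (Q/V + k) C; effective rate a = Q/V + k = 0.0311340 + 0.05532 = 0.0864540 h⁻¹.
C_ss = Q C_in/(Q + kV) = 0.626972 g/L; C(t) = C_ss + (C₀ − C_ss) e^(−a t).
C(20.24) = 0.626972 + (-0.626972)·e^(−0.0864540·20.24) = 0.626972 + (-0.626972)·0.173804 = 0.518002 g/L.

0.5180 g/L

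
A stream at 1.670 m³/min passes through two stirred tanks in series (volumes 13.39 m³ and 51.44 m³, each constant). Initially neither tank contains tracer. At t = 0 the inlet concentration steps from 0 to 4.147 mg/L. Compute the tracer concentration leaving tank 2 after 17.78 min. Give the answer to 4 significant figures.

Each tank obeys Vᵢ dCᵢ/dt = Q(Cᵢ₋₁ − Cᵢ), so τᵢ = Vᵢ/Q.
τ₁ = 13.39/1.670 = 8.01796 min; τ₂ = 51.44/1.670 = 30.8024 min.
Tank 1: C₁ = C_in(1 − e^(−t/τ₁)). Tank 2 (τ₁ ≠ τ₂): C₂ = C_in[1 − (τ₁ e^(−t/τ₁) − τ₂ e^(−t/τ₂))/(τ₁ − τ₂)].
At t = 17.78: e^(−t/τ₁) = 0.108879, e^(−t/τ₂) = 0.561453.
C₂ = 4.147·[1 − (8.01796·0.108879 − 30.8024·0.561453)/(-22.7844)] = 4.147·0.279284 = 1.15819 mg/L.

1.158 mg/L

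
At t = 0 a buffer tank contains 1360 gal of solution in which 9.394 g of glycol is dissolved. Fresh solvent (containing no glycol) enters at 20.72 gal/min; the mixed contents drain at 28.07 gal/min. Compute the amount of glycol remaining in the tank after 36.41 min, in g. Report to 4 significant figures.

Let m(t) be the amount of glycol. Volume: V(t) = V₀ + (Q_in − Q_out) t = 1360 − 7.35000 t; V(36.41) = 1092.39 gal.
Species balance (pure solvent in): dm/dt = −Q_out · m/V(t).
dm/m = −Q_out dt/(V₀ − 7.35000 t); integrating gives ln(m/m₀) = −(Q_out/(Q_in−Q_out)) ln(V/V₀).
m = m₀ (V₀/V)^(Q_out/(Q_in−Q_out)) = 9.394 × (1360/1092.39)^(-3.81905) = 4.06837 g.

4.068 g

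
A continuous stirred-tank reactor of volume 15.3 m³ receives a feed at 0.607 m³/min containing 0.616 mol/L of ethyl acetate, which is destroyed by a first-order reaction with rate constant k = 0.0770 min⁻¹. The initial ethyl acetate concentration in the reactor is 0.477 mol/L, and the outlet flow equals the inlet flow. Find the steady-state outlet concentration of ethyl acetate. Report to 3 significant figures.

0.209 mol/L

Species balance: V dC/dt = Q C_in − Q C − k V C.
At steady state: 0 = Q C_in − (Q + kV) C_ss, so C_ss = Q C_in/(Q + kV).
C_ss = 0.607·0.616/(0.607 + 0.0770·15.3) = 0.37391/1.7851 = 0.20946 mol/L.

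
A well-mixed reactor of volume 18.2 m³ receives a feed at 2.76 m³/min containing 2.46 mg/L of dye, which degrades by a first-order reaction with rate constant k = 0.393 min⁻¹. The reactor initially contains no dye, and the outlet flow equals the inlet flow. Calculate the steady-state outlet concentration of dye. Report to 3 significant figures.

Accumulation = in − out − consumed: V dC/dt = Q C_in − Q C − k V C.
Steady state (dC/dt = 0): C_ss = Q C_in/(Q + kV) = C_in/(1 + kV/Q).
C_ss = 2.76·2.46/(2.76 + 0.393·18.2) = 6.7896/9.9126 = 0.68495 mg/L.

0.685 mg/L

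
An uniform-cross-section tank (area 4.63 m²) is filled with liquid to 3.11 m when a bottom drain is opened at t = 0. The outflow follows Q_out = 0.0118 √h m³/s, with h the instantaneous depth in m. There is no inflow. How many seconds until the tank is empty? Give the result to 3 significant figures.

With no inflow, A dh/dt = −0.0118 √h.
This is separable: 2 d(√h)/dt = −0.0118/A, so √h = √h₀ − (0.0118/(2A)) t.
Tank is empty when √h = 0: t_empty = 2A√h₀/0.0118.
t_empty = 2·4.63·√3.11/0.0118 = 9.2600·1.7635/0.0118 = 1383.9 s.

1380 s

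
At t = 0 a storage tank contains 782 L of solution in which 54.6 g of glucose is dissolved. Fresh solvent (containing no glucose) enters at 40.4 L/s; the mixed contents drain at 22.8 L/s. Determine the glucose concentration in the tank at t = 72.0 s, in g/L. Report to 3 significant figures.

Total volume: dV/dt = Q_in − Q_out = 17.600 L/s, so V(t) = 782 + 17.600 t and V(72.0) = 2049.2 L.
Species balance (pure solvent in): dm/dt = −Q_out · m/V(t).
dm/m = −Q_out dt/(V₀ + 17.600 t); integrating gives ln(m/m₀) = −(Q_out/(Q_in−Q_out)) ln(V/V₀).
m = m₀ (V₀/V)^(Q_out/(Q_in−Q_out)) = 54.6 × (782/2049.2)^(1.2955) = 15.675 g.
C = m/V = 15.675/2049.2 = 0.0076493 g/L.

0.00765 g/L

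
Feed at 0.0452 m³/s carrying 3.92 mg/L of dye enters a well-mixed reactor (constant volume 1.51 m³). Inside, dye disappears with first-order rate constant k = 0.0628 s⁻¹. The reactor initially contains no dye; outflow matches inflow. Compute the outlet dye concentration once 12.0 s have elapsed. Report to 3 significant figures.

V dC/dt = Q(C_in − C) − k V C.
This is linear with rate a = Q/V + k = 0.092734 s⁻¹.
C_ss = Q C_in/(Q + kV) = 1.2653 mg/L; C(t) = C_ss + (C₀ − C_ss) e^(−a t).
C(12.0) = 1.2653 + (-1.2653)·e^(−0.092734·12.0) = 1.2653 + (-1.2653)·0.32864 = 0.84951 mg/L.

0.850 mg/L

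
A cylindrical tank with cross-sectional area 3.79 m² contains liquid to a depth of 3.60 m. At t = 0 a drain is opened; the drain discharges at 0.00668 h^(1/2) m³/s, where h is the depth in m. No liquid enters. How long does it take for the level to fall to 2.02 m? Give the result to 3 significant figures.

540 s

A dh/dt = −Q_out = −0.00668 √h.
Separate and integrate: 2(√h − √h₀) = −(0.00668/A) t.
t = 2A(√h₀ − √h)/0.00668 = 2·3.79·(√3.60 − √2.02)/0.00668
  = 7.5800 × (1.8974 − 1.4213) / 0.00668 = 540.24 s.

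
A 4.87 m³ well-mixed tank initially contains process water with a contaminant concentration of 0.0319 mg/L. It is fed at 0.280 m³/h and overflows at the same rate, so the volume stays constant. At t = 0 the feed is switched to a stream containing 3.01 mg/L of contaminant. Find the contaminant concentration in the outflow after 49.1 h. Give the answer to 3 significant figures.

Transient balance on the dissolved component: V dC/dt = Q(C_in − C).
Time constant τ = V/Q = 4.87/0.280 = 17.393 h.
Integrating: C(t) = C_in + (C₀ − C_in) e^(−t/τ).
C(49.1) = 3.01 + (0.0319 − 3.01)·e^(−49.1/17.393) = 3.01 + (-2.9781)·0.059428 = 2.8330 mg/L.

2.83 mg/L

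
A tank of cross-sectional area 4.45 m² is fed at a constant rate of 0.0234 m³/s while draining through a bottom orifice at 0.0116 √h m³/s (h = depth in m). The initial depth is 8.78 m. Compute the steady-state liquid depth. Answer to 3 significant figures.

4.07 m

Mass balance (ρ constant): A dh/dt = Q_in − 0.0116 √h. At steady state dh/dt = 0:
Q_in = 0.0116 √h_ss ⇒ √h_ss = 0.0234/0.0116 = 2.0172.
h_ss = 2.0172² = 4.0693 m. (Since h₀ = 8.78 m > h_ss, the level will fall toward this value.)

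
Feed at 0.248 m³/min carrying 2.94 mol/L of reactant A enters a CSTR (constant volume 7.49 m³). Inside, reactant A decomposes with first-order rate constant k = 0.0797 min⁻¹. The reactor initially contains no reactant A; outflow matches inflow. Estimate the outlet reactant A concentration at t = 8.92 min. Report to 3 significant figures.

Species balance: V dC/dt = Q C_in − Q C − k V C.
This is linear with rate a = Q/V + k = 0.11281 min⁻¹.
C_ss = Q C_in/(Q + kV) = 0.86291 mol/L; C(t) = C_ss + (C₀ − C_ss) e^(−a t).
C(8.92) = 0.86291 + (-0.86291)·e^(−0.11281·8.92) = 0.86291 + (-0.86291)·0.36558 = 0.54745 mol/L.

0.547 mol/L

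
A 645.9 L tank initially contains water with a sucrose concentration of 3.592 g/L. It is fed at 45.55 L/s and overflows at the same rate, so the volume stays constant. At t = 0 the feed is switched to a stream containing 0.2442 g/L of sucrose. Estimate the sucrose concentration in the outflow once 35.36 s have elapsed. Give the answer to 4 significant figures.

Mass balance on the solute (V constant): V dC/dt = Q(C_in − C).
Time constant τ = V/Q = 645.9/45.55 = 14.1800 s.
Integrating: C(t) = C_in + (C₀ − C_in) e^(−t/τ).
C(35.36) = 0.2442 + (3.592 − 0.2442)·e^(−35.36/14.1800) = 0.2442 + (3.34780)·0.0826080 = 0.520755 g/L.

0.5208 g/L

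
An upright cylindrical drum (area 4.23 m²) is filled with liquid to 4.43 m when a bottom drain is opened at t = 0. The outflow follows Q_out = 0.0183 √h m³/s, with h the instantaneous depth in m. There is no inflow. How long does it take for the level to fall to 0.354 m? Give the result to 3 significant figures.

698 s

Accumulation of liquid (constant cross-section A): A dh/dt = −0.0183 √h.
Separate and integrate: 2(√h − √h₀) = −(0.0183/A) t.
t = 2A(√h₀ − √h)/0.0183 = 2·4.23·(√4.43 − √0.354)/0.0183
  = 8.4600 × (2.1048 − 0.59498) / 0.0183 = 697.96 s.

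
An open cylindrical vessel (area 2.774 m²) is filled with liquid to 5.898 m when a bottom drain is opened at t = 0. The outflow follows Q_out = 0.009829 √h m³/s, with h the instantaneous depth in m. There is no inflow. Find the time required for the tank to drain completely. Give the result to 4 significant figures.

A dh/dt = −Q_out = −0.009829 √h.
This is separable: 2 d(√h)/dt = −0.009829/A, so √h = √h₀ − (0.009829/(2A)) t.
Tank is empty when √h = 0: t_empty = 2A√h₀/0.009829.
t_empty = 2·2.774·√5.898/0.009829 = 5.54800·2.42858/0.009829 = 1370.82 s.

1371 s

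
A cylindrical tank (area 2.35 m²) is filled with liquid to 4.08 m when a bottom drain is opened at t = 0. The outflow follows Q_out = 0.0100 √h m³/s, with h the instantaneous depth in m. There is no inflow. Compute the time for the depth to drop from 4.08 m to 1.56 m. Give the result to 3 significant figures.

With no inflow, A dh/dt = −0.0100 √h.
Separate and integrate: 2(√h − √h₀) = −(0.0100/A) t.
t = 2A(√h₀ − √h)/0.0100 = 2·2.35·(√4.08 − √1.56)/0.0100
  = 4.7000 × (2.0199 − 1.2490) / 0.0100 = 362.32 s.

362 s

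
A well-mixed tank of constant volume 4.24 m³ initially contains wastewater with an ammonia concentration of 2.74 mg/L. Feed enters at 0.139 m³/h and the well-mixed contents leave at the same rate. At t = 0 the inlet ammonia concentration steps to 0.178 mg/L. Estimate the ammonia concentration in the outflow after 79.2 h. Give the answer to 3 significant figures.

Species balance on the tank: V dC/dt = Q(C_in − C).
Time constant τ = V/Q = 4.24/0.139 = 30.504 h.
Solution: C(t) = C_in + (C₀ − C_in) e^(−t/τ).
C(79.2) = 0.178 + (2.74 − 0.178)·e^(−79.2/30.504) = 0.178 + (2.5620)·0.074540 = 0.36897 mg/L.

0.369 mg/L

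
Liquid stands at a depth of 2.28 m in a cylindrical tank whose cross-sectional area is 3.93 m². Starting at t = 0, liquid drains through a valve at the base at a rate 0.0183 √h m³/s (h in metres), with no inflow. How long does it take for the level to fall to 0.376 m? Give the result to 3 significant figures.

385 s

With no inflow, A dh/dt = −0.0183 √h.
This is separable: 2 d(√h)/dt = −0.0183/A, so √h = √h₀ − (0.0183/(2A)) t.
t = 2A(√h₀ − √h)/0.0183 = 2·3.93·(√2.28 − √0.376)/0.0183
  = 7.8600 × (1.5100 − 0.61319) / 0.0183 = 385.17 s.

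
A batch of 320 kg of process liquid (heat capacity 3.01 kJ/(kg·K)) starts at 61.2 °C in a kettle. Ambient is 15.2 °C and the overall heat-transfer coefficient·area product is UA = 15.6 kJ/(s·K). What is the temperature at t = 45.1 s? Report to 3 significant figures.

37.4 °C

Unsteady energy balance on the tank contents: M c_p dT/dt = −UA(T − T_amb).
dT/dt = (T_ss − T)/τ with T_ss = T_amb = 15.200 °C, τ = M c_p/UA = 320·3.01/15.6 = 61.744 s.
T approaches T_ss exponentially: T(t) = T_ss + (T₀ − T_ss) e^(−t/τ).
T(45.1) = 15.200 + (46.000)·0.48170 = 37.358 °C.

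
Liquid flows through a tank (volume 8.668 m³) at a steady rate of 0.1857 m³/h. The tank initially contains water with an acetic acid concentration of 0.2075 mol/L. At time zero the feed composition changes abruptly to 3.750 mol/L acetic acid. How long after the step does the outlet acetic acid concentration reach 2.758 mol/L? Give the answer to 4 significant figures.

59.41 h

Accumulation = in − out for the solute gives V dC/dt = Q(C_in − C), so τ = V/Q = 46.6774 h.
C(t) = C_in + (C₀ − C_in) e^(−t/τ). Set C = 2.758 and solve for t:
e^(−t/τ) = (C − C_in)/(C₀ − C_in) = (2.758 − 3.750)/(0.2075 − 3.750) = 0.280028
t = −τ ln(…) = 46.6774 × 1.27286 = 59.4141 h.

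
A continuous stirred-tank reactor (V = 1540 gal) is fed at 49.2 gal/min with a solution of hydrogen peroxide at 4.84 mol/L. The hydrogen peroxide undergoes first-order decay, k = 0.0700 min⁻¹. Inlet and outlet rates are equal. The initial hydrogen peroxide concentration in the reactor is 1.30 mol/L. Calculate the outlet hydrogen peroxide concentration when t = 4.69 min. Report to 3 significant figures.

1.38 mol/L

V dC/dt = Q(C_in − C) − k V C.
This is linear with rate a = Q/V + k = 0.10195 min⁻¹.
C_ss = Q C_in/(Q + kV) = 1.5167 mol/L; C(t) = C_ss + (C₀ − C_ss) e^(−a t).
C(4.69) = 1.5167 + (-0.21674)·e^(−0.10195·4.69) = 1.5167 + (-0.21674)·0.61994 = 1.3824 mol/L.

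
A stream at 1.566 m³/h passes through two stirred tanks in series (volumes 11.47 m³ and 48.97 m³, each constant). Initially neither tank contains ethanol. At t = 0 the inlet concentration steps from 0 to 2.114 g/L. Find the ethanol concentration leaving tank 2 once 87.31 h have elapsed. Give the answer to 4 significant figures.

Time constants: τᵢ = Vᵢ/Q for each well-mixed tank.
τ₁ = 11.47/1.566 = 7.32439 h; τ₂ = 48.97/1.566 = 31.2708 h.
Solving the cascade with C₁(0)=C₂(0)=0 gives C₂(t) = C_in[1 − (τ₁ e^(−t/τ₁) − τ₂ e^(−t/τ₂))/(τ₁ − τ₂)].
At t = 87.31: e^(−t/τ₁) = 6.65301e-06, e^(−t/τ₂) = 0.0612945.
C₂ = 2.114·[1 − (7.32439·6.65301e-06 − 31.2708·0.0612945)/(-23.9464)] = 2.114·0.919960 = 1.94479 g/L.

1.945 g/L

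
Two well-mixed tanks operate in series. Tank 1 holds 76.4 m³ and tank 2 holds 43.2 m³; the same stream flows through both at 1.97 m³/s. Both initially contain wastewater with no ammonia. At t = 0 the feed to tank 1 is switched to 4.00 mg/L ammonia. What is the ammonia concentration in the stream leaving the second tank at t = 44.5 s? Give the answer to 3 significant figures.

Species balance on tank i: dCᵢ/dt = (Cᵢ₋₁ − Cᵢ)/τᵢ with τᵢ = Vᵢ/Q.
τ₁ = 76.4/1.97 = 38.782 s; τ₂ = 43.2/1.97 = 21.929 s.
Tank 1: C₁ = C_in(1 − e^(−t/τ₁)). Tank 2 (τ₁ ≠ τ₂): C₂ = C_in[1 − (τ₁ e^(−t/τ₁) − τ₂ e^(−t/τ₂))/(τ₁ − τ₂)].
At t = 44.5: e^(−t/τ₁) = 0.31745, e^(−t/τ₂) = 0.13143.
C₂ = 4.00·[1 − (38.782·0.31745 − 21.929·0.13143)/(16.853)] = 4.00·0.44051 = 1.7620 mg/L.

1.76 mg/L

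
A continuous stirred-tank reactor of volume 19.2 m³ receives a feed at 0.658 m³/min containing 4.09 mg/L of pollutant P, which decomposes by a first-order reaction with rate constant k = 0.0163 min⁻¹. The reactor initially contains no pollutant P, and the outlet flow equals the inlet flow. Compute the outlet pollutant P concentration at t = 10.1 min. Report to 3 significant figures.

1.11 mg/L

Accumulation = in − out − consumed: V dC/dt = Q C_in − Q C − k V C.
dC/dt = (Q/V) C_in − (Q/V + k) C; effective rate a = Q/V + k = 0.034271 + 0.0163 = 0.050571 min⁻¹.
C_ss = Q C_in/(Q + kV) = 2.7717 mg/L; C(t) = C_ss + (C₀ − C_ss) e^(−a t).
C(10.1) = 2.7717 + (-2.7717)·e^(−0.050571·10.1) = 2.7717 + (-2.7717)·0.60004 = 1.1086 mg/L.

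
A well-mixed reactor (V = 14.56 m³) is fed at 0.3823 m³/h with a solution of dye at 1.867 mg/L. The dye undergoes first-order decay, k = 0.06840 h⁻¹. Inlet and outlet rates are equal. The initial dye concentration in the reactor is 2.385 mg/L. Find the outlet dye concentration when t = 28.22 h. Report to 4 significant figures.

0.6470 mg/L

V dC/dt = Q(C_in − C) − k V C.
dC/dt = (Q/V) C_in − (Q/V + k) C; effective rate a = Q/V + k = 0.0262569 + 0.06840 = 0.0946569 h⁻¹.
C_ss = Q C_in/(Q + kV) = 0.517887 mg/L; C(t) = C_ss + (C₀ − C_ss) e^(−a t).
C(28.22) = 0.517887 + (1.86711)·e^(−0.0946569·28.22) = 0.517887 + (1.86711)·0.0691680 = 0.647032 mg/L.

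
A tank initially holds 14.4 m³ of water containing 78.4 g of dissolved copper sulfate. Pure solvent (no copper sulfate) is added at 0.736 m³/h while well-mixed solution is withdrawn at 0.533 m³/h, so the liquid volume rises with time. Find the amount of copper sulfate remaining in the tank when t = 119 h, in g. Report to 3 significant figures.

Total volume: dV/dt = Q_in − Q_out = 0.20300 m³/h, so V(t) = 14.4 + 0.20300 t and V(119) = 38.557 m³.
Species balance (pure solvent in): dm/dt = −Q_out · m/V(t).
Separate: dm/m = −Q_out dt/V(t) ⇒ ln(m/m₀) = −(Q_out/(Q_in−Q_out)) ln(V/V₀).
m = m₀ (V₀/V)^(Q_out/(Q_in−Q_out)) = 78.4 × (14.4/38.557)^(2.6256) = 5.9052 g.

5.91 g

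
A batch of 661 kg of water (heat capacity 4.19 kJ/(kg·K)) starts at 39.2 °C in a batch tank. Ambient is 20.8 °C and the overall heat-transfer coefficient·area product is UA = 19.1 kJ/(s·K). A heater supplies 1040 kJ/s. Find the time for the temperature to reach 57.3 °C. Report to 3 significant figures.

M c_p dT/dt = −UA(T − T_amb) + Q̇.
τ = M c_p/UA = 145.00 s; T_ss = T_amb + Q̇/UA = 20.8 + 1040/19.1 = 75.250 °C.
T(t) = T_ss + (T₀ − T_ss)e^(−t/τ); set T = 57.3:
t = −τ ln[(T − T_ss)/(T₀ − T_ss)] = −145.00 · ln(0.49792) = 101.11 s.

101 s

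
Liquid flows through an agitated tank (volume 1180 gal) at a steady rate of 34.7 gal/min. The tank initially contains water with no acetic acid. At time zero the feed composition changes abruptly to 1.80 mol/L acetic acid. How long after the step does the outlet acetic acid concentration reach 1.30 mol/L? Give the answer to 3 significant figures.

Unsteady species balance (constant V, well mixed): V dC/dt = Q(C_in − C), so τ = V/Q = 34.006 min.
C(t) = C_in + (C₀ − C_in) e^(−t/τ). Set C = 1.30 and solve for t:
e^(−t/τ) = (C − C_in)/(C₀ − C_in) = (1.30 − 1.80)/(0 − 1.80) = 0.27778
t = −τ ln(…) = 34.006 × 1.2809 = 43.559 min.

43.6 min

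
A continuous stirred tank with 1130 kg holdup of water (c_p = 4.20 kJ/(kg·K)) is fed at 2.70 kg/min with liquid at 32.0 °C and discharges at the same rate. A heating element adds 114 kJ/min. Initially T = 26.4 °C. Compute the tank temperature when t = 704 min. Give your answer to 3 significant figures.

39.1 °C

M c_p dT/dt = ṁ c_p (T_in − T) + Q̇.
τ = M/ṁ = 418.52 min; T_ss = T_in + Q̇/(ṁ c_p) = 32.0 + 114/(2.70·4.20) = 42.053 °C.
T approaches T_ss exponentially: T(t) = T_ss + (T₀ − T_ss) e^(−t/τ).
T(704) = 42.053 + (-15.653)·e^(−704/418.52) = 42.053 + (-15.653)·0.18598 = 39.142 °C.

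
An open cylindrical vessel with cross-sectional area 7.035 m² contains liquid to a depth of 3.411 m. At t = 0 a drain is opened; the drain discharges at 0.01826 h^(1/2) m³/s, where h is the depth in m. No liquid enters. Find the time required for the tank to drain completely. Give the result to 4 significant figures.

1423 s

With no inflow, A dh/dt = −0.01826 √h.
∫ h^(−1/2) dh = −(0.01826/A) ∫ dt, giving 2√h = 2√h₀ − (0.01826/A) t.
Tank is empty when √h = 0: t_empty = 2A√h₀/0.01826.
t_empty = 2·7.035·√3.411/0.01826 = 14.0700·1.84689/0.01826 = 1423.10 s.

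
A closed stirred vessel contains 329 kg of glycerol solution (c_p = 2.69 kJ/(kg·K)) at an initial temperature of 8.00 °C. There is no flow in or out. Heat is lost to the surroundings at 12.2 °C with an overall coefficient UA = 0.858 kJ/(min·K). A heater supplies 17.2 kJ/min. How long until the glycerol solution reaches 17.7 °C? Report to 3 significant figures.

M c_p dT/dt = −UA(T − T_amb) + Q̇.
τ = M c_p/UA = 1031.5 min; T_ss = T_amb + Q̇/UA = 12.2 + 17.2/0.858 = 32.247 °C.
T(t) = T_ss + (T₀ − T_ss)e^(−t/τ); set T = 17.7:
t = −τ ln[(T − T_ss)/(T₀ − T_ss)] = −1031.5 · ln(0.59994) = 527.00 min.

527 min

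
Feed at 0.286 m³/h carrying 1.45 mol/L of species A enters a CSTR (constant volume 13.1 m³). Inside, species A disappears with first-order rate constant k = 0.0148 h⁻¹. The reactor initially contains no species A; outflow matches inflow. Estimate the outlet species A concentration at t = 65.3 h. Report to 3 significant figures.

V dC/dt = Q(C_in − C) − k V C.
dC/dt = (Q/V) C_in − (Q/V + k) C; effective rate a = Q/V + k = 0.021832 + 0.0148 = 0.036632 h⁻¹.
C_ss = Q C_in/(Q + kV) = 0.86417 mol/L; C(t) = C_ss + (C₀ − C_ss) e^(−a t).
C(65.3) = 0.86417 + (-0.86417)·e^(−0.036632·65.3) = 0.86417 + (-0.86417)·0.091440 = 0.78515 mol/L.

0.785 mol/L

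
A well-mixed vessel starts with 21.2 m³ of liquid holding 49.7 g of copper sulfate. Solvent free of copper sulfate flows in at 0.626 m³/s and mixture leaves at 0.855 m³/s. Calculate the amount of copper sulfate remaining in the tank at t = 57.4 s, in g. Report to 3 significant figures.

Let m(t) be the amount of copper sulfate. Volume: V(t) = V₀ + (Q_in − Q_out) t = 21.2 − 0.22900 t; V(57.4) = 8.0554 m³.
Solute balance: dm/dt = 0 − Q_out C = −Q_out m/V(t).
dm/m = −Q_out dt/(V₀ − 0.22900 t); integrating gives ln(m/m₀) = −(Q_out/(Q_in−Q_out)) ln(V/V₀).
m = m₀ (V₀/V)^(Q_out/(Q_in−Q_out)) = 49.7 × (21.2/8.0554)^(-3.7336) = 1.3406 g.

1.34 g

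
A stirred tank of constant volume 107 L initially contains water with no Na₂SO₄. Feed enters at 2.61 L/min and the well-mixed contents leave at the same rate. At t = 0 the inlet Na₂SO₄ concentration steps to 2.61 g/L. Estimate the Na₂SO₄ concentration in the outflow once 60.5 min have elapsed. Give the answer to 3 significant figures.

2.01 g/L

Mass balance on the solute (V constant): V dC/dt = Q(C_in − C).
Rewrite as dC/dt + C/τ = C_in/τ, τ = V/Q = 40.996 min.
Solution: C(t) = C_in + (C₀ − C_in) e^(−t/τ).
C(60.5) = 2.61 + (0 − 2.61)·e^(−60.5/40.996) = 2.61 + (-2.6100)·0.22861 = 2.0133 g/L.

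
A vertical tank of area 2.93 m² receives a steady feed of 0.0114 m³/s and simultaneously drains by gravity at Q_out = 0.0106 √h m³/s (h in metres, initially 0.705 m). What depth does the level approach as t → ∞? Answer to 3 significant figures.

1.16 m

Level balance: A dh/dt = 0.0114 − 0.0106 √h. Setting dh/dt = 0:
Q_in = 0.0106 √h_ss ⇒ √h_ss = 0.0114/0.0106 = 1.0755.
h_ss = 1.0755² = 1.1566 m. (Since h₀ = 0.705 m < h_ss, the level will rise toward this value.)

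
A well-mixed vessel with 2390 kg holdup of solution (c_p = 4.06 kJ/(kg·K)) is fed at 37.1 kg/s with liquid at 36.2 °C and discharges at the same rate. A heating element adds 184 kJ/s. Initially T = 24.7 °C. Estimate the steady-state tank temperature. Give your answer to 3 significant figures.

M c_p dT/dt = ṁ c_p (T_in − T) + Q̇.
At steady state dT/dt = 0 ⇒ T_ss = T_in + Q̇/(ṁ c_p) = 36.2 + 184/(37.1·4.06) = 37.422 °C.

37.4 °C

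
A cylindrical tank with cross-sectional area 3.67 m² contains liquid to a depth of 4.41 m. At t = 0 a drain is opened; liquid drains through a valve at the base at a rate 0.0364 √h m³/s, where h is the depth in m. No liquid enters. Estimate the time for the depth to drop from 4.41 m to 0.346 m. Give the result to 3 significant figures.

Volume balance on the tank: A dh/dt = −0.0364 √h.
This is separable: 2 d(√h)/dt = −0.0364/A, so √h = √h₀ − (0.0364/(2A)) t.
t = 2A(√h₀ − √h)/0.0364 = 2·3.67·(√4.41 − √0.346)/0.0364
  = 7.3400 × (2.1000 − 0.58822) / 0.0364 = 304.85 s.

305 s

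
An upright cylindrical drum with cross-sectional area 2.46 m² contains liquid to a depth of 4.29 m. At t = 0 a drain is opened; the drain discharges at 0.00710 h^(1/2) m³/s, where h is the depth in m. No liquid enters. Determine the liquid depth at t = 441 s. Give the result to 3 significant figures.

2.06 m

With no inflow, A dh/dt = −0.00710 √h.
This is separable: 2 d(√h)/dt = −0.00710/A, so √h = √h₀ − (0.00710/(2A)) t.
√h = √4.29 − 0.00710·441/(2·2.46) = 2.0712 − 0.63640 = 1.4348.
h = 1.4348² = 2.0587 m.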